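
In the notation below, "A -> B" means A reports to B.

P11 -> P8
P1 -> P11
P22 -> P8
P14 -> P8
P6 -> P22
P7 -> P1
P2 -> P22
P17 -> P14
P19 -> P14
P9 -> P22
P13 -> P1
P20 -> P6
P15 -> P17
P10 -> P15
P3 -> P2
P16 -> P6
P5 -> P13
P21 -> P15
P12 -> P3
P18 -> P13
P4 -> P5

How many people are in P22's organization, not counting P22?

P22 directly manages P6, P2, P9. Under P6: P16, P20 (2). Under P2: P3, P12 (2). P9 has no reports. So P22's organization is 3 direct reports plus everyone under them: 3 + 3 + 1 = 7.

7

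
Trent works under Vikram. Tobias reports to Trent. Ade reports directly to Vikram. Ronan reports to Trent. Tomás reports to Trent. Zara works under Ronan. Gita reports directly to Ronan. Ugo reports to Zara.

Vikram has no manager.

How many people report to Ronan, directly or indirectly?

Ronan directly manages Zara, Gita. Under Zara: Ugo (1). Gita has no reports. So Ronan's organization is 2 direct reports plus everyone under them: 2 + 1 = 3.

3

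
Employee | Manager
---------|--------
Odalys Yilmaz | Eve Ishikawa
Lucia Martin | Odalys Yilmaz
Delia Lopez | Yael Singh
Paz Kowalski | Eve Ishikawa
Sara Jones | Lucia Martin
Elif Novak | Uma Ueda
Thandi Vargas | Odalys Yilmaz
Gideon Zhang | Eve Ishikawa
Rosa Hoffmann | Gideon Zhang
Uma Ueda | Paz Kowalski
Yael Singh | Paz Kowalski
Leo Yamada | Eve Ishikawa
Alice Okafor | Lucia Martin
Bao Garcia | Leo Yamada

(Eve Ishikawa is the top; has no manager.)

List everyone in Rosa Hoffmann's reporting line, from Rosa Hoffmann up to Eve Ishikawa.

Rosa Hoffmann -> Gideon Zhang -> Eve Ishikawa

Rosa Hoffmann reports to Gideon Zhang. Gideon Zhang reports to Eve Ishikawa. Eve Ishikawa is at the top.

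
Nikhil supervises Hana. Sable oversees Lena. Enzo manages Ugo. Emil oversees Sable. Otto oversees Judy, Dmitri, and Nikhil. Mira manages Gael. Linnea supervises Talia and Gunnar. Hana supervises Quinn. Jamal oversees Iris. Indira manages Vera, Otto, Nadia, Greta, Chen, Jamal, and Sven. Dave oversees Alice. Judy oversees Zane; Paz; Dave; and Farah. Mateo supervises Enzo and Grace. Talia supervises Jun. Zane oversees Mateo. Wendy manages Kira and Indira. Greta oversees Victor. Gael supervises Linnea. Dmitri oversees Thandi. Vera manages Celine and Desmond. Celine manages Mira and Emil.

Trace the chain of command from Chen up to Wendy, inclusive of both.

Chen reports to Indira. Indira reports to Wendy. Wendy is at the top.

Chen -> Indira -> Wendy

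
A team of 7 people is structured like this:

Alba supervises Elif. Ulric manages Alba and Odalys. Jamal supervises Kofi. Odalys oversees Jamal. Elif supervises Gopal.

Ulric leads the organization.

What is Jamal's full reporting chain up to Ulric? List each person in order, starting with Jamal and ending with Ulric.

Jamal -> Odalys -> Ulric

Jamal reports to Odalys. Odalys reports to Ulric. Ulric is at the top.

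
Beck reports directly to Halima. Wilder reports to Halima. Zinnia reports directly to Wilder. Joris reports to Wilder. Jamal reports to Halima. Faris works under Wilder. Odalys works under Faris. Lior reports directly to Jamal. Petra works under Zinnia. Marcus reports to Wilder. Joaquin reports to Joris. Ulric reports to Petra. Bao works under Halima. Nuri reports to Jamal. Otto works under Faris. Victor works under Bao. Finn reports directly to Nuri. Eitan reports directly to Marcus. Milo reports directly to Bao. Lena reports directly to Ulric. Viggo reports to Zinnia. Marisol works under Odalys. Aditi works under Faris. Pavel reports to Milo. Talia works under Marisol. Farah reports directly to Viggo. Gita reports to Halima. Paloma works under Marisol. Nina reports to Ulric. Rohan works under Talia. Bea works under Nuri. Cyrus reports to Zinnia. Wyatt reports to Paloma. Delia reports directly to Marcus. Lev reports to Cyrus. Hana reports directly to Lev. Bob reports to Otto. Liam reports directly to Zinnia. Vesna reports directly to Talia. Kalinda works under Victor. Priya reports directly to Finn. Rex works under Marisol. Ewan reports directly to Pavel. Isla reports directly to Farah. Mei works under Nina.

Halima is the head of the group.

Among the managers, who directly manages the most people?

Halima

Direct-report counts: Halima has 5; Bao has 2; Milo has 1; Pavel has 1; Victor has 1; Jamal has 2; Nuri has 2; Finn has 1; Wilder has 4; Marcus has 2; Faris has 3; Otto has 1; Odalys has 1; Marisol has 3; Paloma has 1; Talia has 2; Joris has 1; Zinnia has 4; Cyrus has 1; Lev has 1; Viggo has 1; Farah has 1; Petra has 1; Ulric has 2; Nina has 1. The largest is 5, held by Halima.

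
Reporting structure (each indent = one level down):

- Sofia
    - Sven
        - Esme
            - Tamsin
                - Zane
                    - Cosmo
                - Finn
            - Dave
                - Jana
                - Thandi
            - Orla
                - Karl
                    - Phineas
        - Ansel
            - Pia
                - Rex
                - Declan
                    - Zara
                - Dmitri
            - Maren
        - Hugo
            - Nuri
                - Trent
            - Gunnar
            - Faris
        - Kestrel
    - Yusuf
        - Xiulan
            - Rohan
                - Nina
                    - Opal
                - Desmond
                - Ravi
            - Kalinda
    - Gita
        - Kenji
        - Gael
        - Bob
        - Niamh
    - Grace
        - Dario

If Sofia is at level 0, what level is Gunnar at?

Chain from Gunnar up to Sofia: Gunnar → Hugo → Sven → Sofia. That is 3 steps up, so Gunnar is 3 levels below Sofia.

3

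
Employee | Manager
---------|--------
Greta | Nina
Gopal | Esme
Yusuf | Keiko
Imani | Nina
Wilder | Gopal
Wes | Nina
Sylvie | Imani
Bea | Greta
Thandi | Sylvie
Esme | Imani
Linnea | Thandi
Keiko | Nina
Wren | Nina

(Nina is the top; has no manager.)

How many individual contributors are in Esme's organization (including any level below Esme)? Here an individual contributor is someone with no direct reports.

1

The only person in Esme's organization with no one reporting to them is Wilder. That is 1.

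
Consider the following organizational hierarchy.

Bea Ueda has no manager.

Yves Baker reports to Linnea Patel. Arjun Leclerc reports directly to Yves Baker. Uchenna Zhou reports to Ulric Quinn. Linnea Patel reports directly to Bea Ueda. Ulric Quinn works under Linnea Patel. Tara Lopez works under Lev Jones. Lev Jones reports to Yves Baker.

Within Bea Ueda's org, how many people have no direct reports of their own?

3

The people in Bea Ueda's organization with no one reporting to them are Uchenna Zhou, Arjun Leclerc, Tara Lopez. That is 3.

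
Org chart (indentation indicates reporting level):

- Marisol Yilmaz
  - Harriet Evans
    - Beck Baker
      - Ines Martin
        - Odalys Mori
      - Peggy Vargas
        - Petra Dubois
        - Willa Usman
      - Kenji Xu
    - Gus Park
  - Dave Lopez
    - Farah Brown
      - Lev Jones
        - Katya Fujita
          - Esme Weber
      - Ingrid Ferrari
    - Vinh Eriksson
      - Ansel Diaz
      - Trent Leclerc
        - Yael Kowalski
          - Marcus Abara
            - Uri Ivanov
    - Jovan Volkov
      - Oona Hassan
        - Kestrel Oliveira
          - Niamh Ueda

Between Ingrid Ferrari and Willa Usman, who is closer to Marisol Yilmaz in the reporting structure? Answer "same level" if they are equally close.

Ingrid Ferrari is 3 levels below Marisol Yilmaz; Willa Usman is 4. Ingrid Ferrari is higher.

Ingrid Ferrari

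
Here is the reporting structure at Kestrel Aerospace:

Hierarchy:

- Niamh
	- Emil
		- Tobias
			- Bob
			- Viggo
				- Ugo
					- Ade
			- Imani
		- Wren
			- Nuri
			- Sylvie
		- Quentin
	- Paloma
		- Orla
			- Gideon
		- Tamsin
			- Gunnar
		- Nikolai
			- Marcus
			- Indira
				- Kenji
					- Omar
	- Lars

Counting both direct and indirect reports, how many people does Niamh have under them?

22

Niamh directly manages Emil, Paloma, Lars. Under Emil: Quentin, Wren, Sylvie, Nuri, Tobias, Imani, Viggo, Ugo, Ade, Bob (10). Under Paloma: Nikolai, Indira, Kenji, Omar, Marcus, Tamsin, Gunnar, Orla, Gideon (9). Lars has no reports. So Niamh's organization is 3 direct reports plus everyone under them: 11 + 10 + 1 = 22.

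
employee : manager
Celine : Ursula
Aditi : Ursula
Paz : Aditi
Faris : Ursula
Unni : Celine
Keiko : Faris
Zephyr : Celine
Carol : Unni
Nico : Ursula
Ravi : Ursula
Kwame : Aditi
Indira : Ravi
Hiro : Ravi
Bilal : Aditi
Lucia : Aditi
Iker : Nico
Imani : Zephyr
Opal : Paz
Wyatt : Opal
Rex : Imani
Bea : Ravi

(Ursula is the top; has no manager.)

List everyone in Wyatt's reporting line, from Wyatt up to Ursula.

Wyatt -> Opal -> Paz -> Aditi -> Ursula

Wyatt reports to Opal. Opal reports to Paz. Paz reports to Aditi. Aditi reports to Ursula. Ursula is at the top.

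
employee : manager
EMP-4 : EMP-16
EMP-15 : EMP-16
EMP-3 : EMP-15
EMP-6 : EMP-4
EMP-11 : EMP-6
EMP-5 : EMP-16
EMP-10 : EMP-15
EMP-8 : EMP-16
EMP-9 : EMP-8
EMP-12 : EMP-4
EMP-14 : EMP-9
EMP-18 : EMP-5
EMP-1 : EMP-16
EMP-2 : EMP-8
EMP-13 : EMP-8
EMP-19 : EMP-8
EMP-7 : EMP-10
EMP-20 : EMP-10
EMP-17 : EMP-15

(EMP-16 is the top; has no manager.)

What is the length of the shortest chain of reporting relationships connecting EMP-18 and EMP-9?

4

EMP-18 is 2 levels below EMP-16, and EMP-9 is 2 levels below EMP-16 (their lowest common manager). The shortest path runs up from EMP-18 to EMP-16 and back down to EMP-9: 2 + 2 = 4 links.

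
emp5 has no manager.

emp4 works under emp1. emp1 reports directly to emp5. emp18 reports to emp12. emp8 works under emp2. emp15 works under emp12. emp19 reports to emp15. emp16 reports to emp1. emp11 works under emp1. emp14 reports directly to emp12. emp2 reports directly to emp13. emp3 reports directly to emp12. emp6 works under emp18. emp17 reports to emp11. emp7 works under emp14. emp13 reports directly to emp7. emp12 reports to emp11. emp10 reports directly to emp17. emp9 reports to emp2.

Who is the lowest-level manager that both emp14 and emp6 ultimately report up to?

emp14's chain of managers is emp12, emp11, emp1, emp5. emp6's chain of managers is emp18, emp12, emp11, emp1, emp5. The first manager that appears in both chains is emp12.

emp12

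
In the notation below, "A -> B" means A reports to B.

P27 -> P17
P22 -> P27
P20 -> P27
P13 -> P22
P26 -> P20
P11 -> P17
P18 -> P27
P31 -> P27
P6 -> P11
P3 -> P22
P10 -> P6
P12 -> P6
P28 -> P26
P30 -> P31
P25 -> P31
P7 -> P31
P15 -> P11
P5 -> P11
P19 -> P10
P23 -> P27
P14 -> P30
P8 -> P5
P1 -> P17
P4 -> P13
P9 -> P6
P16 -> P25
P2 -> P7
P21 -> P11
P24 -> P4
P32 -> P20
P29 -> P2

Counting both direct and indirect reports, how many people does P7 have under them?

P7 directly manages P2. Under P2: P29 (1). That's 2 in total.

2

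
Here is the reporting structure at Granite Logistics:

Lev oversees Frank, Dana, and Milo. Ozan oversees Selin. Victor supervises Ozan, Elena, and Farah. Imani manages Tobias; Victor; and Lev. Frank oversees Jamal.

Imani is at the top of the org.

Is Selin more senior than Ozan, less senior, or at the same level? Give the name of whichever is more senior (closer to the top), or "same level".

Ozan

Selin is 3 levels below Imani; Ozan is 2. Ozan is higher.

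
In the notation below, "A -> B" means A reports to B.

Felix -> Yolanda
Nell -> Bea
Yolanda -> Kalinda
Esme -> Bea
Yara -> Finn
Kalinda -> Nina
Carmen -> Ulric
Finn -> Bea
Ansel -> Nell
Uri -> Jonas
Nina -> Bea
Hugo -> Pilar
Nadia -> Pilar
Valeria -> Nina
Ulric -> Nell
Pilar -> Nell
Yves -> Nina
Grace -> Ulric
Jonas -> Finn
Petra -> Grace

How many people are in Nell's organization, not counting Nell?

Nell directly manages Ulric, Ansel, Pilar. Under Ulric: Carmen, Grace, Petra (3). Ansel has no reports. Under Pilar: Nadia, Hugo (2). So Nell's organization is 3 direct reports plus everyone under them: 4 + 1 + 3 = 8.

8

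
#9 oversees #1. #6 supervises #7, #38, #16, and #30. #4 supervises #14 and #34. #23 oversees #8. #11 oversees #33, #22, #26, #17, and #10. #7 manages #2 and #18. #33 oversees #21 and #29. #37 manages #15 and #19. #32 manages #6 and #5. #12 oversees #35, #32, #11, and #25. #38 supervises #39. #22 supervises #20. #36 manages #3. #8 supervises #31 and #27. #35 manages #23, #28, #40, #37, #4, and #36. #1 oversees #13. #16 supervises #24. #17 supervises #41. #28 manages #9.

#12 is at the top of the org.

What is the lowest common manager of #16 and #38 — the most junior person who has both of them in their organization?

#16's chain of managers is #6, #32, #12. #38's chain of managers is #6, #32, #12. The first manager that appears in both chains is #6.

#6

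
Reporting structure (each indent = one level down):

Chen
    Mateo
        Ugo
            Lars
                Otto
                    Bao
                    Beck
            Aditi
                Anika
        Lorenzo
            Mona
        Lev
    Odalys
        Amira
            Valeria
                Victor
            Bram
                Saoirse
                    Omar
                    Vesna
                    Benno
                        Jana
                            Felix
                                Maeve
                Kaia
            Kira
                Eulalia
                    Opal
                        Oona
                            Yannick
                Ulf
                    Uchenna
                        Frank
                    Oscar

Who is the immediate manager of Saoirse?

Saoirse reports directly to Bram.

Bram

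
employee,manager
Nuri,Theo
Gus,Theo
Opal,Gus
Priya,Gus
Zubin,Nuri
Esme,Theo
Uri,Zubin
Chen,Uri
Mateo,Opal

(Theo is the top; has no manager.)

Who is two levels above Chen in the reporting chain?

Zubin

Chen reports to Uri, and Uri reports to Zubin. So Chen's skip-level manager is Zubin.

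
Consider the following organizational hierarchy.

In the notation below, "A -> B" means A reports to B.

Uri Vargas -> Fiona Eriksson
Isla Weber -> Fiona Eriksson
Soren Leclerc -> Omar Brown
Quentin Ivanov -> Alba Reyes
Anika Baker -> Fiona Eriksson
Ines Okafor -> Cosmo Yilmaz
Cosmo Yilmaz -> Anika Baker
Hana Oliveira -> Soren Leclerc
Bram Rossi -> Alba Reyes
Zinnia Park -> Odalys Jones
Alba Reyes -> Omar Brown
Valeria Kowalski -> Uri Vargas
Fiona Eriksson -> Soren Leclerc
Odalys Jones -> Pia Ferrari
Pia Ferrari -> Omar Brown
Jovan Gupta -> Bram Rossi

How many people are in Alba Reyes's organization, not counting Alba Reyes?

3

Alba Reyes directly manages Bram Rossi, Quentin Ivanov. Under Bram Rossi: Jovan Gupta (1). Quentin Ivanov has no reports. So Alba Reyes's organization is 2 direct reports plus everyone under them: 2 + 1 = 3.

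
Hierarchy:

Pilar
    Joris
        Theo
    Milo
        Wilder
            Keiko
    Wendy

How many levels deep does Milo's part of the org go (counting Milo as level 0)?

The longest chain under Milo runs Milo → Wilder → Keiko, which is 2 levels below Milo.

2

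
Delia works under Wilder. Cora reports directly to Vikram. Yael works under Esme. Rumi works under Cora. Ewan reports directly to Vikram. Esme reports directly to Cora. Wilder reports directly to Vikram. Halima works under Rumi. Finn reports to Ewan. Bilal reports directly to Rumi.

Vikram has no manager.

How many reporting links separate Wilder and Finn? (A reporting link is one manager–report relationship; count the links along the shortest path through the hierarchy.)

Wilder is 1 level below Vikram, and Finn is 2 levels below Vikram (their lowest common manager). The shortest path runs up from Wilder to Vikram and back down to Finn: 1 + 2 = 3 links.

3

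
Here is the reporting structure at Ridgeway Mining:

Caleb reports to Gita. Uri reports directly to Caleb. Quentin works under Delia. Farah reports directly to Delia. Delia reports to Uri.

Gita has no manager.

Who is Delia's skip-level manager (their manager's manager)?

Caleb

Delia reports to Uri, and Uri reports to Caleb. So Delia's skip-level manager is Caleb.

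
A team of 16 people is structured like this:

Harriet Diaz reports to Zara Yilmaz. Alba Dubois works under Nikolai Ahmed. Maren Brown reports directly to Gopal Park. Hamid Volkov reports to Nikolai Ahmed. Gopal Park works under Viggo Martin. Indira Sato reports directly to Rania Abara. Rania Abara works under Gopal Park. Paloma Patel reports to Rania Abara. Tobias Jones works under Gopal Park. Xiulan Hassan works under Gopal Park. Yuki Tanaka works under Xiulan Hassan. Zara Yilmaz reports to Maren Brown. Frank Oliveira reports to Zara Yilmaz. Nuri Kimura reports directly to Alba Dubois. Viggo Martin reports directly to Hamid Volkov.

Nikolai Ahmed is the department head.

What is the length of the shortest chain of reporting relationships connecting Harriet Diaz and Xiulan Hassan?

4

Harriet Diaz is 3 levels below Gopal Park, and Xiulan Hassan is 1 level below Gopal Park (their lowest common manager). The shortest path runs up from Harriet Diaz to Gopal Park and back down to Xiulan Hassan: 3 + 1 = 4 links.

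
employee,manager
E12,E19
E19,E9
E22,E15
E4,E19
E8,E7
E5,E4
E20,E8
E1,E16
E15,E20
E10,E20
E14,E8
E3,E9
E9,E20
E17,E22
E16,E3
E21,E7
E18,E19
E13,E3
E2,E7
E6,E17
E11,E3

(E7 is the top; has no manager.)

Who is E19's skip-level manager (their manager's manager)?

E20

E19 reports to E9, and E9 reports to E20. So E19's skip-level manager is E20.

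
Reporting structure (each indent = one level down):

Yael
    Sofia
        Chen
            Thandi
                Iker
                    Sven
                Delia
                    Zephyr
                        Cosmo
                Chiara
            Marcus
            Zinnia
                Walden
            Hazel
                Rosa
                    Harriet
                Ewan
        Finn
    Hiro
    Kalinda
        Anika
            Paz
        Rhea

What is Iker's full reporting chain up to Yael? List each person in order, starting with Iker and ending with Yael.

Iker reports to Thandi. Thandi reports to Chen. Chen reports to Sofia. Sofia reports to Yael. Yael is at the top.

Iker -> Thandi -> Chen -> Sofia -> Yael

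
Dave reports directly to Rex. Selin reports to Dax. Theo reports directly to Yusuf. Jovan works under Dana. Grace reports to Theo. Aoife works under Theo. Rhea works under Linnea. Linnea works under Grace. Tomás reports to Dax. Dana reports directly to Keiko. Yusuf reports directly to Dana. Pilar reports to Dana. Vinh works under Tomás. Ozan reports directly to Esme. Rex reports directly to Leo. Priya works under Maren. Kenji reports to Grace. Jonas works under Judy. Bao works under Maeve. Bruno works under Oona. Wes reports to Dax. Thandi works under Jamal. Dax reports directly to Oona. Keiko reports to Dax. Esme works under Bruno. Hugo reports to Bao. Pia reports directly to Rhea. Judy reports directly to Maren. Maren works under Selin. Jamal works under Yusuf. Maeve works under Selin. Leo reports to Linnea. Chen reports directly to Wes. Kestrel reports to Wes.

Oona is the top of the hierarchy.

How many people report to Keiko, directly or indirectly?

Keiko directly manages Dana. Under Dana: Jovan, Pilar, Yusuf, Jamal, Thandi, Theo, Aoife, Grace, Kenji, Linnea, Leo, Rex, Dave, Rhea, Pia (15). That's 16 in total.

16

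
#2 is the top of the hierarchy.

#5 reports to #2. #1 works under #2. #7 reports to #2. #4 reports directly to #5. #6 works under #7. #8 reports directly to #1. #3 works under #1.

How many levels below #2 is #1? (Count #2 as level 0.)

Chain from #1 up to #2: #1 → #2. That is 1 step up, so #1 is 1 level below #2.

1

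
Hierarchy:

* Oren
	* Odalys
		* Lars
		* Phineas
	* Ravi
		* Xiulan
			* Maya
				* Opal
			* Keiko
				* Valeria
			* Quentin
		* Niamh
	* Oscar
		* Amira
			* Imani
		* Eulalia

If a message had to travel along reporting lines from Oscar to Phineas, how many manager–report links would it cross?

3

Oscar is 1 level below Oren, and Phineas is 2 levels below Oren (their lowest common manager). The shortest path runs up from Oscar to Oren and back down to Phineas: 1 + 2 = 3 links.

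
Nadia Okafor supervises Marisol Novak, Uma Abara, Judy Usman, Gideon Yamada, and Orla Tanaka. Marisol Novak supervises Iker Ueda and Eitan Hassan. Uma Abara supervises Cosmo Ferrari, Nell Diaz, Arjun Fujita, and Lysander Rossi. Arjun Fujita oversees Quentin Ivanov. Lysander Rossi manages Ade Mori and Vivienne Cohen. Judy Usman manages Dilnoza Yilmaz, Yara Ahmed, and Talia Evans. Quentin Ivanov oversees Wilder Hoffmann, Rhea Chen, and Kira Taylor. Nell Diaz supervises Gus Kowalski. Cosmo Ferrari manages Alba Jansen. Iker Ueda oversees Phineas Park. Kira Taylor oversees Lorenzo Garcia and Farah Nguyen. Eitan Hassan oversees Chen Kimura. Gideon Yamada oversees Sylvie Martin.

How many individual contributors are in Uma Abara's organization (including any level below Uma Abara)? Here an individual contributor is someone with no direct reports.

8

The people in Uma Abara's organization with no one reporting to them are Alba Jansen, Gus Kowalski, Vivienne Cohen, Ade Mori, Farah Nguyen, Lorenzo Garcia, Rhea Chen, Wilder Hoffmann. That is 8.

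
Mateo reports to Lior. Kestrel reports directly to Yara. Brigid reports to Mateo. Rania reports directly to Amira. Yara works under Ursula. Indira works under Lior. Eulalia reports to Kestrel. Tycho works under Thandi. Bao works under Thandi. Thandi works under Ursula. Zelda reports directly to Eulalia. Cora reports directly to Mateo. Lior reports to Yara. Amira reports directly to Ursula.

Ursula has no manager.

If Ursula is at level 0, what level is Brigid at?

4

Chain from Brigid up to Ursula: Brigid → Mateo → Lior → Yara → Ursula. That is 4 steps up, so Brigid is 4 levels below Ursula.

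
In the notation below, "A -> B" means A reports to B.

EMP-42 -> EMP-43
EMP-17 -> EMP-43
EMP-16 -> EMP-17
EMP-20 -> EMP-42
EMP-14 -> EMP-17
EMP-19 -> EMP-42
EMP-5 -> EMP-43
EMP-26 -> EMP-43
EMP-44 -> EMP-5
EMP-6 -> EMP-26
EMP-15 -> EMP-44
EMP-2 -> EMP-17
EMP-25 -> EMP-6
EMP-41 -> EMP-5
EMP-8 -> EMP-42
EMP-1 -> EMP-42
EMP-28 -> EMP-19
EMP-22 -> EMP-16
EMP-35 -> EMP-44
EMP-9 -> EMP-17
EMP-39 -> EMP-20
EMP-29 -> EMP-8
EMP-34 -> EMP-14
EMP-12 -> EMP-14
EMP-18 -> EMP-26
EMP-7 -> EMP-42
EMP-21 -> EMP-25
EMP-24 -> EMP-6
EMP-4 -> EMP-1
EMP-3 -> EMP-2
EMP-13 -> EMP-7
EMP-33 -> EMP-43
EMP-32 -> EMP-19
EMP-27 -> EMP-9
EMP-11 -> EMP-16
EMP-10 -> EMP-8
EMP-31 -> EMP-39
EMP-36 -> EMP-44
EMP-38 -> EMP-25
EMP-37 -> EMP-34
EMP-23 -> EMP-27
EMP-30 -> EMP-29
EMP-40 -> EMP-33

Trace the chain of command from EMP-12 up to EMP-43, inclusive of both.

EMP-12 -> EMP-14 -> EMP-17 -> EMP-43

EMP-12 reports to EMP-14. EMP-14 reports to EMP-17. EMP-17 reports to EMP-43. EMP-43 is at the top.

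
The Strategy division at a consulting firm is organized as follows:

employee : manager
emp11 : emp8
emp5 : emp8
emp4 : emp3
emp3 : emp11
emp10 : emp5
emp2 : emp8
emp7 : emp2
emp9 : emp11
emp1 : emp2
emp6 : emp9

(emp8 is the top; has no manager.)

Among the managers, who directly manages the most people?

emp8

Direct-report counts: emp8 has 3; emp5 has 1; emp11 has 2; emp9 has 1; emp3 has 1; emp2 has 2. The largest is 3, held by emp8.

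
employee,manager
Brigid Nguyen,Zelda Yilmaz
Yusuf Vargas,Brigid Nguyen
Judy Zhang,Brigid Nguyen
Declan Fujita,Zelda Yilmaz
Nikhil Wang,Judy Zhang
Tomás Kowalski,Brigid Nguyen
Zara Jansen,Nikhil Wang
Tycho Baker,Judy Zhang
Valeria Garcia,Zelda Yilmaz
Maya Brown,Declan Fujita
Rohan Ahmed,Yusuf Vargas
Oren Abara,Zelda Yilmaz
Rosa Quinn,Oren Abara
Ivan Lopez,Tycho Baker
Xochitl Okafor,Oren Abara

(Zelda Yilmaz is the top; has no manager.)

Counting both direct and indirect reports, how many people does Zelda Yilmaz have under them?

15

Zelda Yilmaz directly manages Brigid Nguyen, Declan Fujita, Valeria Garcia, Oren Abara. Under Brigid Nguyen: Tomás Kowalski, Judy Zhang, Tycho Baker, Ivan Lopez, Nikhil Wang, Zara Jansen, Yusuf Vargas, Rohan Ahmed (8). Under Declan Fujita: Maya Brown (1). Valeria Garcia has no reports. Under Oren Abara: Xochitl Okafor, Rosa Quinn (2). So Zelda Yilmaz's organization is 4 direct reports plus everyone under them: 9 + 2 + 1 + 3 = 15.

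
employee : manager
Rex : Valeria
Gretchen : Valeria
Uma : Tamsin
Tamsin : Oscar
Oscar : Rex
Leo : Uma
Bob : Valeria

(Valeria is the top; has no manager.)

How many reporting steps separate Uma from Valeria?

4

Chain from Uma up to Valeria: Uma → Tamsin → Oscar → Rex → Valeria. That is 4 steps up, so Uma is 4 levels below Valeria.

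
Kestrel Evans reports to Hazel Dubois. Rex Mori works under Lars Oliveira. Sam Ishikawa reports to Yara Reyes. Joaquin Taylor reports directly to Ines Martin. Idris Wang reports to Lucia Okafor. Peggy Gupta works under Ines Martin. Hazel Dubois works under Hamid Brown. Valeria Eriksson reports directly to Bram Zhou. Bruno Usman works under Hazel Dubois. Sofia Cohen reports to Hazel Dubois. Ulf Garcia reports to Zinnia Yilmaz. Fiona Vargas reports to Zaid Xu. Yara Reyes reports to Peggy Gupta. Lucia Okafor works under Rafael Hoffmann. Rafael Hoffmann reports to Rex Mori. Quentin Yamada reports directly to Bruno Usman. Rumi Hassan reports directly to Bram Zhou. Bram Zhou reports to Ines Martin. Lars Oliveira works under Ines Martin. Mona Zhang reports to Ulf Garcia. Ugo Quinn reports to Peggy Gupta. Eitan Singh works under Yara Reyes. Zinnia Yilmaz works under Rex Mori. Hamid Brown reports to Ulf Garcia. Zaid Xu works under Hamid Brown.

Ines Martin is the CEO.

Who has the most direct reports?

Direct-report counts: Ines Martin has 4; Bram Zhou has 2; Peggy Gupta has 2; Yara Reyes has 2; Lars Oliveira has 1; Rex Mori has 2; Rafael Hoffmann has 1; Lucia Okafor has 1; Zinnia Yilmaz has 1; Ulf Garcia has 2; Hamid Brown has 2; Zaid Xu has 1; Hazel Dubois has 3; Bruno Usman has 1. The largest is 4, held by Ines Martin.

Ines Martin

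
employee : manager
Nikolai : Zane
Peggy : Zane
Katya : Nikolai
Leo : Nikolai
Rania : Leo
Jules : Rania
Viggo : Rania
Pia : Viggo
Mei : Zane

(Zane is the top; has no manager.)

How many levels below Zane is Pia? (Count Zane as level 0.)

5

Chain from Pia up to Zane: Pia → Viggo → Rania → Leo → Nikolai → Zane. That is 5 steps up, so Pia is 5 levels below Zane.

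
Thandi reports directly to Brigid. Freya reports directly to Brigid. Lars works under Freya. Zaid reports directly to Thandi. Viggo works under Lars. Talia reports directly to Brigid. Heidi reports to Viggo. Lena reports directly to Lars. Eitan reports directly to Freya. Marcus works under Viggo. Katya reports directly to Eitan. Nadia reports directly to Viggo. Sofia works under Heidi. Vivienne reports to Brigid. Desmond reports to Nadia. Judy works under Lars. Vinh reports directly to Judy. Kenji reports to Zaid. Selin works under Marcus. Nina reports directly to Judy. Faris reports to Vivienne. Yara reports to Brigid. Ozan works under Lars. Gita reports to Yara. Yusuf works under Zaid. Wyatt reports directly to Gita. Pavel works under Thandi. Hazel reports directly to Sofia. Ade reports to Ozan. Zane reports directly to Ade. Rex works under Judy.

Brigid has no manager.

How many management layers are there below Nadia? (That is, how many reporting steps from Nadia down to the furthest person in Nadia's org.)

1

The longest chain under Nadia runs Nadia → Desmond, which is 1 level below Nadia.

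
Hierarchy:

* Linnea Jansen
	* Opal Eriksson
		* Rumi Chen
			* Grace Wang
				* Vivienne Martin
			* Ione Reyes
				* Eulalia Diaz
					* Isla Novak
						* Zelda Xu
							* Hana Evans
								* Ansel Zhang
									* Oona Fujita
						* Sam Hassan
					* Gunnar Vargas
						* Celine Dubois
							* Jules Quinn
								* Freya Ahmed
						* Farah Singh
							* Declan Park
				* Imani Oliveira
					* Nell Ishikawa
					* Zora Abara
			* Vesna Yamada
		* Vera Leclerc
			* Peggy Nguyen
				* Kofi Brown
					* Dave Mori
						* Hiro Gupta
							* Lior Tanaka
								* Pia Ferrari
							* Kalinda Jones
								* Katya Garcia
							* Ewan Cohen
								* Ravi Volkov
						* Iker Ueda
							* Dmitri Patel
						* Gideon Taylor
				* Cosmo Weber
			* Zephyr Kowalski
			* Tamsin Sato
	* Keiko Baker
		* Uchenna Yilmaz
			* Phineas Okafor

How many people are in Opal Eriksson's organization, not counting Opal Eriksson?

Opal Eriksson directly manages Rumi Chen, Vera Leclerc. Under Rumi Chen: Vesna Yamada, Ione Reyes, Imani Oliveira, Zora Abara, Nell Ishikawa, Eulalia Diaz, Gunnar Vargas, Farah Singh, Declan Park, Celine Dubois, Jules Quinn, Freya Ahmed, Isla Novak, Sam Hassan, Zelda Xu, Hana Evans, Ansel Zhang, Oona Fujita, Grace Wang, Vivienne Martin (20). Under Vera Leclerc: Tamsin Sato, Zephyr Kowalski, Peggy Nguyen, Cosmo Weber, Kofi Brown, Dave Mori, Gideon Taylor, Iker Ueda, Dmitri Patel, Hiro Gupta, Ewan Cohen, Ravi Volkov, Kalinda Jones, Katya Garcia, Lior Tanaka, Pia Ferrari (16). So Opal Eriksson's organization is 2 direct reports plus everyone under them: 21 + 17 = 38.

38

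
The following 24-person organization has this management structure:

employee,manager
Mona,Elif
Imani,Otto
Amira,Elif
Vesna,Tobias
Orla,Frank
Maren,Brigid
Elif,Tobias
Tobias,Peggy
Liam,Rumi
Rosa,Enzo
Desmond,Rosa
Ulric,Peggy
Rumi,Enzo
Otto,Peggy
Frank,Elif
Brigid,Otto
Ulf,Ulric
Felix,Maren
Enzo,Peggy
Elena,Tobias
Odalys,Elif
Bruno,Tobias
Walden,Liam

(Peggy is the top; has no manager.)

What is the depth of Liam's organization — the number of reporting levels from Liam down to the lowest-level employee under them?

The longest chain under Liam runs Liam → Walden, which is 1 level below Liam.

1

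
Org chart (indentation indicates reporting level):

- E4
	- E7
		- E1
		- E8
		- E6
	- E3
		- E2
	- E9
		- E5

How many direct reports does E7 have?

E7 directly manages E1, E8, E6. That is 3 direct reports.

3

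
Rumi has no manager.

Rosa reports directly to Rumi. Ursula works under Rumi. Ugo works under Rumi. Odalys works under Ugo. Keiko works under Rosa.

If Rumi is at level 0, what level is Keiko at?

2

Chain from Keiko up to Rumi: Keiko → Rosa → Rumi. That is 2 steps up, so Keiko is 2 levels below Rumi.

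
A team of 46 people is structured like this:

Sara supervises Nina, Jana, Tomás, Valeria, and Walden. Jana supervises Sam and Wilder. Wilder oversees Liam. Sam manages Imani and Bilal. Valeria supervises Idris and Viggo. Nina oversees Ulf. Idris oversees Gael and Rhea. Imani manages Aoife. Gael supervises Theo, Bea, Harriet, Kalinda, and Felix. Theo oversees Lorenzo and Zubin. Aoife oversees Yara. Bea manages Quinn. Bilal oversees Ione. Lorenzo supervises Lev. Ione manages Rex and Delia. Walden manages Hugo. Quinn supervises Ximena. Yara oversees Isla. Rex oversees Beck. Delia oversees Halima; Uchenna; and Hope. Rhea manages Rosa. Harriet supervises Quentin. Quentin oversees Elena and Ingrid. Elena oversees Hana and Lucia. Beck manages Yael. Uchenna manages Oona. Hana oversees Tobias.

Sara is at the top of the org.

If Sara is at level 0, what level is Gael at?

Chain from Gael up to Sara: Gael → Idris → Valeria → Sara. That is 3 steps up, so Gael is 3 levels below Sara.

3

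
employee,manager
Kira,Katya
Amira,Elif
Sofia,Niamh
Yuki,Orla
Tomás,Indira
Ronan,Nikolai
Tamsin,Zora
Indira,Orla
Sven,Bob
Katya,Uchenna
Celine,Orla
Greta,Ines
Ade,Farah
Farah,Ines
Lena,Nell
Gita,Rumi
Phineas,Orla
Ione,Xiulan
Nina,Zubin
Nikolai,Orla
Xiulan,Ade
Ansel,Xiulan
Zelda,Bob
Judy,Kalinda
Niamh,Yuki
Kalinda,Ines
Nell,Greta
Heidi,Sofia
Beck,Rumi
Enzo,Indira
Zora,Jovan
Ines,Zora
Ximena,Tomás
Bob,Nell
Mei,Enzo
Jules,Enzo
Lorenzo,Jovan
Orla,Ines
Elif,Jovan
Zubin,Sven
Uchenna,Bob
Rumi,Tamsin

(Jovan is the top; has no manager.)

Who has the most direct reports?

Orla

Direct-report counts: Jovan has 3; Elif has 1; Zora has 2; Tamsin has 1; Rumi has 2; Ines has 4; Kalinda has 1; Farah has 1; Ade has 1; Xiulan has 2; Greta has 1; Nell has 2; Bob has 3; Uchenna has 1; Katya has 1; Sven has 1; Zubin has 1; Orla has 5; Yuki has 1; Niamh has 1; Sofia has 1; Indira has 2; Enzo has 2; Tomás has 1; Nikolai has 1. The largest is 5, held by Orla.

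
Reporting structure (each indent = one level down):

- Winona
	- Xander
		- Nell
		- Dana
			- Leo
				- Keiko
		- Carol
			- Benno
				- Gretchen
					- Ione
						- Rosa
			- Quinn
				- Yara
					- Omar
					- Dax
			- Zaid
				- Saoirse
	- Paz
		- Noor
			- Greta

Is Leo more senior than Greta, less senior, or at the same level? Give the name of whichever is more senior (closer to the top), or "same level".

Both Leo and Greta are 3 levels below Winona.

same level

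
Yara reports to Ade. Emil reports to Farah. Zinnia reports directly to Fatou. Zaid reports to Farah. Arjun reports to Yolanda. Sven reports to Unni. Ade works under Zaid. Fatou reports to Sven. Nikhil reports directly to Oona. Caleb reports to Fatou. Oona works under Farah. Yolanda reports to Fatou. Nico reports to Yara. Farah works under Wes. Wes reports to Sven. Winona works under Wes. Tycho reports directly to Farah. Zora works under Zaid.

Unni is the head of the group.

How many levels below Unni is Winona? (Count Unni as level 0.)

3

Chain from Winona up to Unni: Winona → Wes → Sven → Unni. That is 3 steps up, so Winona is 3 levels below Unni.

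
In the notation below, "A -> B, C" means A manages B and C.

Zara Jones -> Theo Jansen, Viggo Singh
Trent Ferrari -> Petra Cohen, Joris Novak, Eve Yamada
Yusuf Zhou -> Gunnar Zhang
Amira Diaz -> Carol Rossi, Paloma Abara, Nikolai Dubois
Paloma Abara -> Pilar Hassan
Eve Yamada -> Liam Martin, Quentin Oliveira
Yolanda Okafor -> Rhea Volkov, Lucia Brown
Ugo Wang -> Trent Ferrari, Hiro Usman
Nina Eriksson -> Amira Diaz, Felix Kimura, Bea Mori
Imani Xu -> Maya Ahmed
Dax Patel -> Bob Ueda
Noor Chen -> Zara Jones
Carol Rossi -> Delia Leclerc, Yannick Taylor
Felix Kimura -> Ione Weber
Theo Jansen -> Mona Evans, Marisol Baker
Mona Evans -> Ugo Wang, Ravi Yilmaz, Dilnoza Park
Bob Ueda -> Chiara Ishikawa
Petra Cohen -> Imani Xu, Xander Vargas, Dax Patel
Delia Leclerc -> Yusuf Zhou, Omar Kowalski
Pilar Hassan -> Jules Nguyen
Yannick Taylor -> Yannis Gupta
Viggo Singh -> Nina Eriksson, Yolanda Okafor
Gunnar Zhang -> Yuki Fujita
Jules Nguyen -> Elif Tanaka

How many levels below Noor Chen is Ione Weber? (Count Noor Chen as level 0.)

5

Chain from Ione Weber up to Noor Chen: Ione Weber → Felix Kimura → Nina Eriksson → Viggo Singh → Zara Jones → Noor Chen. That is 5 steps up, so Ione Weber is 5 levels below Noor Chen.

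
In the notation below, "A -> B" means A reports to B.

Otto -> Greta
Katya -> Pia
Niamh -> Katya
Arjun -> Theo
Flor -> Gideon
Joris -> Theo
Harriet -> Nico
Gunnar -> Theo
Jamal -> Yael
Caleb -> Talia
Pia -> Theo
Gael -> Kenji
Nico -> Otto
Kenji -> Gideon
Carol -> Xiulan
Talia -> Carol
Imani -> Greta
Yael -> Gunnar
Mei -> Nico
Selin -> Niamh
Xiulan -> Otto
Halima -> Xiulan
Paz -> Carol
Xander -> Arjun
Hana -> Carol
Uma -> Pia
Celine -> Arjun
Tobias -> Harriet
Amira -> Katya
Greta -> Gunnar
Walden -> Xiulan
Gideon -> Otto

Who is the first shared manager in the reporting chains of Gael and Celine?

Theo

Gael's chain of managers is Kenji, Gideon, Otto, Greta, Gunnar, Theo. Celine's chain of managers is Arjun, Theo. The first manager that appears in both chains is Theo.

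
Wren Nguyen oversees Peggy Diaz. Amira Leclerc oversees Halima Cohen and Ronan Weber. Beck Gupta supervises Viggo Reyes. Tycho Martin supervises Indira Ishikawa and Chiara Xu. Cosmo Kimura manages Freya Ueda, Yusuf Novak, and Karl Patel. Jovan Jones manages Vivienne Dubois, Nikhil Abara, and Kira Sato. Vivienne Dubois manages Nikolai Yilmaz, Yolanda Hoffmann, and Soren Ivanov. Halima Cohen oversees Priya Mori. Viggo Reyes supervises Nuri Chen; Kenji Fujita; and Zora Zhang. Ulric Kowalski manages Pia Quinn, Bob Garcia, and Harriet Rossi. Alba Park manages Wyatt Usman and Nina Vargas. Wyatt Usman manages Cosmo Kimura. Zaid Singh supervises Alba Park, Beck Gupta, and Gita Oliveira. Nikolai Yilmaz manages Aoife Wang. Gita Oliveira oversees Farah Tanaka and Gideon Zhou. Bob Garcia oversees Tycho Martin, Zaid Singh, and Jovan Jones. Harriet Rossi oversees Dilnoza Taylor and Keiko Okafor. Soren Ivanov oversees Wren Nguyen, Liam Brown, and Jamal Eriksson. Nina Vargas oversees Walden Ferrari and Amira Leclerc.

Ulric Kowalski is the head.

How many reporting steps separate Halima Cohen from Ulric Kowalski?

6

Chain from Halima Cohen up to Ulric Kowalski: Halima Cohen → Amira Leclerc → Nina Vargas → Alba Park → Zaid Singh → Bob Garcia → Ulric Kowalski. That is 6 steps up, so Halima Cohen is 6 levels below Ulric Kowalski.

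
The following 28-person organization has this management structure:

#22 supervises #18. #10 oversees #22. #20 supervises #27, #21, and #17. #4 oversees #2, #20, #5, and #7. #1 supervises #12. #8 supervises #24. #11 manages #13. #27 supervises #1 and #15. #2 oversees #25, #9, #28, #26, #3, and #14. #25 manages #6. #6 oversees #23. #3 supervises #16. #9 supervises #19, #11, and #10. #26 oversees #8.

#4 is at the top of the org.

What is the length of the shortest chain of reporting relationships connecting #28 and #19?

3

#28 is 1 level below #2, and #19 is 2 levels below #2 (their lowest common manager). The shortest path runs up from #28 to #2 and back down to #19: 1 + 2 = 3 links.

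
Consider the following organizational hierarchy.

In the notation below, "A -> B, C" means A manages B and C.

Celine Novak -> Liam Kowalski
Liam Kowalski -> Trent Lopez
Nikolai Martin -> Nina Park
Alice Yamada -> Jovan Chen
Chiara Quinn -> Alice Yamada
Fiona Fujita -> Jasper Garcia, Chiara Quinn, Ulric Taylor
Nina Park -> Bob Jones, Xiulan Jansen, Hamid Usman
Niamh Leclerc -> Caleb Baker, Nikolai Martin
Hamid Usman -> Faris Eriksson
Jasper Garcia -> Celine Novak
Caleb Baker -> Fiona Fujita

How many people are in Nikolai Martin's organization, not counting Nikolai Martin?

5

Nikolai Martin directly manages Nina Park. Under Nina Park: Hamid Usman, Faris Eriksson, Xiulan Jansen, Bob Jones (4). That's 5 in total.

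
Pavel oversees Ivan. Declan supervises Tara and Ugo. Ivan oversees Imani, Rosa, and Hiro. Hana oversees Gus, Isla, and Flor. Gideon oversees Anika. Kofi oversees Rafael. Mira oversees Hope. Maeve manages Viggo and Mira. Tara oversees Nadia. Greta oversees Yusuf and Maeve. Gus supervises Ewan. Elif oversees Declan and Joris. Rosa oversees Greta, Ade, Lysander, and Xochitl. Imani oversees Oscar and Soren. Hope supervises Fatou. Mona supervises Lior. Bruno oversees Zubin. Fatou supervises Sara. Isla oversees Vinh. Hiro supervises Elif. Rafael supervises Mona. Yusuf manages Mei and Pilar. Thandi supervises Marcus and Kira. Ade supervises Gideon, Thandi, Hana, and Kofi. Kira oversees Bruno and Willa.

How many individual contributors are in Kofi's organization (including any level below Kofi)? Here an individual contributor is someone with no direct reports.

The only person in Kofi's organization with no one reporting to them is Lior. That is 1.

1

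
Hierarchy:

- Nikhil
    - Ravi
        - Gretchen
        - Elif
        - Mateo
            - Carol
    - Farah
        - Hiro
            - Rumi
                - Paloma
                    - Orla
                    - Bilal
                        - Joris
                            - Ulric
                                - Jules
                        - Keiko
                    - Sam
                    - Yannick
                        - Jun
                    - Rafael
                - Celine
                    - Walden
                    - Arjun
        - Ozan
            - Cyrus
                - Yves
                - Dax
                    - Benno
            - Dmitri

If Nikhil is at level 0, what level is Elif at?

Chain from Elif up to Nikhil: Elif → Ravi → Nikhil. That is 2 steps up, so Elif is 2 levels below Nikhil.

2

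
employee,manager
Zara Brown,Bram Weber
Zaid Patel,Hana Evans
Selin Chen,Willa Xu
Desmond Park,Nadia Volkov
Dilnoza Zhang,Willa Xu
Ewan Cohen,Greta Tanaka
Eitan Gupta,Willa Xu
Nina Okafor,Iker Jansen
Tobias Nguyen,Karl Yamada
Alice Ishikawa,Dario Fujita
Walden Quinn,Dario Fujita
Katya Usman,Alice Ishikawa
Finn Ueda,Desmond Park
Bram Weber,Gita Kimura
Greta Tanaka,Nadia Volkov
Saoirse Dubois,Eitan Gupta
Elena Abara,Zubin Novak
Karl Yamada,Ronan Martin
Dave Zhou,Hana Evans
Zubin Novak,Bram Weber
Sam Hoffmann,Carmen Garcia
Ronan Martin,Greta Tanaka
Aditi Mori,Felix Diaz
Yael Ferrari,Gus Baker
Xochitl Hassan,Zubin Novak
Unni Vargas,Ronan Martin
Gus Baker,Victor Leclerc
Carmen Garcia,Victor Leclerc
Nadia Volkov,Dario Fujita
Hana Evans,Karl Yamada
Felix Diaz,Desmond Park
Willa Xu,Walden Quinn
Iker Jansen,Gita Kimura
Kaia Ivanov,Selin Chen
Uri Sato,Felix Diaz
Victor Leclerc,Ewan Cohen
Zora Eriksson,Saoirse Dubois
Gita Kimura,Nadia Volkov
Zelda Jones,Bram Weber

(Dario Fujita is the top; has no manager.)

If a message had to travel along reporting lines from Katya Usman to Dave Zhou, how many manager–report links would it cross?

8

Katya Usman is 2 levels below Dario Fujita, and Dave Zhou is 6 levels below Dario Fujita (their lowest common manager). The shortest path runs up from Katya Usman to Dario Fujita and back down to Dave Zhou: 2 + 6 = 8 links.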